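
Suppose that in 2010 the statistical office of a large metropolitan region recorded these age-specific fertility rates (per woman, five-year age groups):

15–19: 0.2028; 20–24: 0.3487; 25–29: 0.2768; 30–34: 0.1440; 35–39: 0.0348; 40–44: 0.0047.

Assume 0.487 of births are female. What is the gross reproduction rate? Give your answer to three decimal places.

2.464

Proportion female at birth = 0.487.
Sum of ASFRs = 0.2028 + 0.3487 + 0.2768 + 0.1440 + 0.0348 + 0.0047 = 1.0118
TFR = 5 × 1.0118 = 5.059
GRR = 0.487 × 5.059 = 2.46373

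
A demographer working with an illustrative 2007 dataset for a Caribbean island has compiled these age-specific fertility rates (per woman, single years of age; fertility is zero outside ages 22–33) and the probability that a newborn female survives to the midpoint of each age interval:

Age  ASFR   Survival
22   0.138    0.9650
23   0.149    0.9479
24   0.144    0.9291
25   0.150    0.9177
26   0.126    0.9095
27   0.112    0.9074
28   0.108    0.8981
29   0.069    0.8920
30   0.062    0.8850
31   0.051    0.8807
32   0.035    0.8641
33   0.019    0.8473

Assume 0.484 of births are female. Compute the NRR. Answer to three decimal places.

Proportion female at birth = 0.484.
Weighting each age-specific rate by interval width and survival:
  22: 1 × 0.138 × 0.9650 = 0.13317
  23: 1 × 0.149 × 0.9479 = 0.14124
  24: 1 × 0.144 × 0.9291 = 0.13379
  25: 1 × 0.150 × 0.9177 = 0.13766
  26: 1 × 0.126 × 0.9095 = 0.11460
  27: 1 × 0.112 × 0.9074 = 0.10163
  28: 1 × 0.108 × 0.8981 = 0.09699
  29: 1 × 0.069 × 0.8920 = 0.06155
  30: 1 × 0.062 × 0.8850 = 0.05487
  31: 1 × 0.051 × 0.8807 = 0.04492
  32: 1 × 0.035 × 0.8641 = 0.03024
  33: 1 × 0.019 × 0.8473 = 0.01610
Sum = 1.06676
NRR = 0.484 × 1.06676 = 0.51631
With NRR below 1 the population is below replacement fertility.

0.516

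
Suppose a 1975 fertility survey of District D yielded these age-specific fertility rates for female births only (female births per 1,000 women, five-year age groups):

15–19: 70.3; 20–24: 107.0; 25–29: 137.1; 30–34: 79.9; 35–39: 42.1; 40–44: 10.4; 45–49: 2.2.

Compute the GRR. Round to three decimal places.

2.245

Sum of female ASFRs = 70.3 + 107.0 + 137.1 + 79.9 + 42.1 + 10.4 + 2.2 = 449.0
GRR = 5 × 449.0 / 1000 = 2.245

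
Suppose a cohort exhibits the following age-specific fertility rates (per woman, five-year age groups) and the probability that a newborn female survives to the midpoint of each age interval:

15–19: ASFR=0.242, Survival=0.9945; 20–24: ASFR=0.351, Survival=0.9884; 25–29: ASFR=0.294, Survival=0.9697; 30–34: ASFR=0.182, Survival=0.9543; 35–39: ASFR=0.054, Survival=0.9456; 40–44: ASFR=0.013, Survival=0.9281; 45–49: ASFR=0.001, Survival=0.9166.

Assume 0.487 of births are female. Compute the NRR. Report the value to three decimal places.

Proportion female at birth = 0.487.
Per-age-group product (5 × ASFR × survival probability):
  15–19: 5 × 0.242 × 0.9945 = 1.20335
  20–24: 5 × 0.351 × 0.9884 = 1.73464
  25–29: 5 × 0.294 × 0.9697 = 1.42546
  30–34: 5 × 0.182 × 0.9543 = 0.86841
  35–39: 5 × 0.054 × 0.9456 = 0.25531
  40–44: 5 × 0.013 × 0.9281 = 0.06033
  45–49: 5 × 0.001 × 0.9166 = 0.00458
Sum = 5.55208
NRR = 0.487 × 5.55208 = 2.70386

2.704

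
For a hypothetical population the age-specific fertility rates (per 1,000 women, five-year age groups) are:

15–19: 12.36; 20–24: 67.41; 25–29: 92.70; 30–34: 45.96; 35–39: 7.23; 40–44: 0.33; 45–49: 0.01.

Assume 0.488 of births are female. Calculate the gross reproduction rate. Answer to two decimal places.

0.55

Proportion female at birth = 0.488.
Sum of ASFRs = 12.36 + 67.41 + 92.70 + 45.96 + 7.23 + 0.33 + 0.01 = 226.00
TFR = 5 × 226.00 / 1000 = 1.13
GRR = 0.488 × 1.13 = 0.55144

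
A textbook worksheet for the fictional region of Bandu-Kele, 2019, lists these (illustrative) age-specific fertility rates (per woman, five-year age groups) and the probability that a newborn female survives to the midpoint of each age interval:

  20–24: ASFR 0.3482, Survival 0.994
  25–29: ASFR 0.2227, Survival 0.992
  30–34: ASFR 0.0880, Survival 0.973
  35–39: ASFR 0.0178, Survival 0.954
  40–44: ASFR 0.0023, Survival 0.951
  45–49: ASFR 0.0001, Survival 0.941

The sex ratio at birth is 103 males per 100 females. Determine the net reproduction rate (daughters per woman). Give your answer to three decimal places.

Proportion female at birth = 100 / (100 + 103) = 0.49261.
Each age group contributes 5 × ASFR × survival:
  20–24: 5 × 0.3482 × 0.994 = 1.73055
  25–29: 5 × 0.2227 × 0.992 = 1.10459
  30–34: 5 × 0.0880 × 0.973 = 0.42812
  35–39: 5 × 0.0178 × 0.954 = 0.08491
  40–44: 5 × 0.0023 × 0.951 = 0.01094
  45–49: 5 × 0.0001 × 0.941 = 0.00047
Sum = 3.35958
NRR = 0.49261 × 3.35958 = 1.65496
NRR > 1, so each generation more than replaces itself.

1.655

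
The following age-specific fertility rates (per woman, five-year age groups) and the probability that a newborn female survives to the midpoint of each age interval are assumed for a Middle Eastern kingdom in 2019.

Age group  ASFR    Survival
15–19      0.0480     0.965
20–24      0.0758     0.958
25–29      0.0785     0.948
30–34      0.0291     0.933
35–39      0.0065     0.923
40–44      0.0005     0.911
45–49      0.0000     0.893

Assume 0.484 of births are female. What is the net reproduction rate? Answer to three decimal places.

0.549

Proportion female at birth = 0.484.
Survival-weighted fertility by age (5·fₓ·Sₓ):
  15–19: 5 × 0.0480 × 0.965 = 0.23160
  20–24: 5 × 0.0758 × 0.958 = 0.36308
  25–29: 5 × 0.0785 × 0.948 = 0.37209
  30–34: 5 × 0.0291 × 0.933 = 0.13575
  35–39: 5 × 0.0065 × 0.923 = 0.03000
  40–44: 5 × 0.0005 × 0.911 = 0.00228
  45–49: 5 × 0.0000 × 0.893 = 0.00000
Sum = 1.13480
NRR = 0.484 × 1.13480 = 0.54924
An NRR under 1 implies long-run decline under these rates.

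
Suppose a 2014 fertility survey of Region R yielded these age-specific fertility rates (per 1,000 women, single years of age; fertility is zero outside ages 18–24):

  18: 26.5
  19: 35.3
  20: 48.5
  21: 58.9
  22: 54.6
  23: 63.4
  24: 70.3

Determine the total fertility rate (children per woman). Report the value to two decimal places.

0.36

Sum of ASFRs = 26.5 + 35.3 + 48.5 + 58.9 + 54.6 + 63.4 + 70.3 = 357.5
TFR = 357.5 / 1000 = 0.3575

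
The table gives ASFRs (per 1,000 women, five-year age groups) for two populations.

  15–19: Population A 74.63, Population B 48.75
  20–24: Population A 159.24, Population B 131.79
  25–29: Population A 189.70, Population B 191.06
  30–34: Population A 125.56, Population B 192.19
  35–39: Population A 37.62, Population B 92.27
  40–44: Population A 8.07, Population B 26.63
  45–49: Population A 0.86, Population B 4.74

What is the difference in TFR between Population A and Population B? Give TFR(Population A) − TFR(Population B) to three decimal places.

-0.459

Population A:
  Sum of ASFRs = 74.63 + 159.24 + 189.70 + 125.56 + 37.62 + 8.07 + 0.86 = 595.68
  TFR = 5 × 595.68 / 1000 = 2.9784
Population B:
  Sum of ASFRs = 48.75 + 131.79 + 191.06 + 192.19 + 92.27 + 26.63 + 4.74 = 687.43
  TFR = 5 × 687.43 / 1000 = 3.43715
Difference = 2.9784 − 3.43715 = -0.45875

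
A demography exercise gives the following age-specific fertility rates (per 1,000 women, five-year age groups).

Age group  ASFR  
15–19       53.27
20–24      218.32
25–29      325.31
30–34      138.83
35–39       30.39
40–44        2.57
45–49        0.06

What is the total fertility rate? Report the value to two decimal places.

Sum of ASFRs = 53.27 + 218.32 + 325.31 + 138.83 + 30.39 + 2.57 + 0.06 = 768.75
TFR = 5 × 768.75 / 1000 = 3.84375

3.84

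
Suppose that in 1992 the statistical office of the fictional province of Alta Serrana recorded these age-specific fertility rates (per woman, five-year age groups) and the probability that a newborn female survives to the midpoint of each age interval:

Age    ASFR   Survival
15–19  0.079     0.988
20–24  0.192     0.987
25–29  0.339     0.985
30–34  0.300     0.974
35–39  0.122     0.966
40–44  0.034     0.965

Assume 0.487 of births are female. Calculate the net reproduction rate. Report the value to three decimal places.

2.543

Proportion female at birth = 0.487.
Each age group contributes 5 × ASFR × survival:
  15–19: 5 × 0.079 × 0.988 = 0.39026
  20–24: 5 × 0.192 × 0.987 = 0.94752
  25–29: 5 × 0.339 × 0.985 = 1.66958
  30–34: 5 × 0.300 × 0.974 = 1.46100
  35–39: 5 × 0.122 × 0.966 = 0.58926
  40–44: 5 × 0.034 × 0.965 = 0.16405
Sum = 5.22167
NRR = 0.487 × 5.22167 = 2.54295
With NRR above 1 the population is above replacement fertility.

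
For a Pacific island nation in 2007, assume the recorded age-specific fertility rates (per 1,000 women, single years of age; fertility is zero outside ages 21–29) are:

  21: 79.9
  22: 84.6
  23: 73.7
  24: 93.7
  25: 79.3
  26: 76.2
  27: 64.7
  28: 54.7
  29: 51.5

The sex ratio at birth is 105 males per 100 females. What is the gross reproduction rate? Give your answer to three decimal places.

Proportion female at birth = 100 / (100 + 105) = 0.48780.
Sum of ASFRs = 79.9 + 84.6 + 73.7 + 93.7 + 79.3 + 76.2 + 64.7 + 54.7 + 51.5 = 658.3
TFR = 658.3 / 1000 = 0.6583
GRR = 0.48780 × 0.6583 = 0.32112

0.321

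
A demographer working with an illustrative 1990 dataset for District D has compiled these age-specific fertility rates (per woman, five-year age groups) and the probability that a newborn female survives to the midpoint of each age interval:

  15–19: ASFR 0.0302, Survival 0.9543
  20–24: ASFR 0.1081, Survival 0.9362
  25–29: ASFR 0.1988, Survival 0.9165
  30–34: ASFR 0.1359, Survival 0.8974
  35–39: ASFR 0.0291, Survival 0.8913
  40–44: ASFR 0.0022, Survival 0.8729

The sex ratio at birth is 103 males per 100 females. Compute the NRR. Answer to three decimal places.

1.138

Proportion female at birth = 100 / (100 + 103) = 0.49261.
Each age group contributes 5 × ASFR × survival:
  15–19: 5 × 0.0302 × 0.9543 = 0.14410
  20–24: 5 × 0.1081 × 0.9362 = 0.50602
  25–29: 5 × 0.1988 × 0.9165 = 0.91100
  30–34: 5 × 0.1359 × 0.8974 = 0.60978
  35–39: 5 × 0.0291 × 0.8913 = 0.12968
  40–44: 5 × 0.0022 × 0.8729 = 0.00960
Sum = 2.31018
NRR = 0.49261 × 2.31018 = 1.13802
An NRR exceeding 1 indicates intrinsic growth under these rates.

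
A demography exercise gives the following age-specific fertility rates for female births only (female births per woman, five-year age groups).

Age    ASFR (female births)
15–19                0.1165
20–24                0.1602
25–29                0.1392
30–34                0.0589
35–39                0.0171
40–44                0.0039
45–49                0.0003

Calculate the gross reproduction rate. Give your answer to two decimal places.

2.48

Sum of female ASFRs = 0.1165 + 0.1602 + 0.1392 + 0.0589 + 0.0171 + 0.0039 + 0.0003 = 0.4961
GRR = 5 × 0.4961 = 2.4805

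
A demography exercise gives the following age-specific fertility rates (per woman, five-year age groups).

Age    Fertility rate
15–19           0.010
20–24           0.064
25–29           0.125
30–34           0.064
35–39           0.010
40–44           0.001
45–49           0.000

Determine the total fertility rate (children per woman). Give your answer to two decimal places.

Sum of ASFRs = 0.010 + 0.064 + 0.125 + 0.064 + 0.010 + 0.001 + 0.000 = 0.274
TFR = 5 × 0.274 = 1.37

1.37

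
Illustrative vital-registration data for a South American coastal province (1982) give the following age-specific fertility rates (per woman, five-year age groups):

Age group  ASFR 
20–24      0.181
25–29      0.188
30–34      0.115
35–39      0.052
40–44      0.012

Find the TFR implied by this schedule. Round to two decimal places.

2.74

Sum of ASFRs = 0.181 + 0.188 + 0.115 + 0.052 + 0.012 = 0.548
TFR = 5 × 0.548 = 2.74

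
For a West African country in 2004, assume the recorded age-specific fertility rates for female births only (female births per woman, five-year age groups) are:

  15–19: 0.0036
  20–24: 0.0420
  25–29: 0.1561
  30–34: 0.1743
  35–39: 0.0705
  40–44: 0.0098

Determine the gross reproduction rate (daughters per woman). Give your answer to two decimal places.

Sum of female ASFRs = 0.0036 + 0.0420 + 0.1561 + 0.1743 + 0.0705 + 0.0098 = 0.4563
GRR = 5 × 0.4563 = 2.2815

2.28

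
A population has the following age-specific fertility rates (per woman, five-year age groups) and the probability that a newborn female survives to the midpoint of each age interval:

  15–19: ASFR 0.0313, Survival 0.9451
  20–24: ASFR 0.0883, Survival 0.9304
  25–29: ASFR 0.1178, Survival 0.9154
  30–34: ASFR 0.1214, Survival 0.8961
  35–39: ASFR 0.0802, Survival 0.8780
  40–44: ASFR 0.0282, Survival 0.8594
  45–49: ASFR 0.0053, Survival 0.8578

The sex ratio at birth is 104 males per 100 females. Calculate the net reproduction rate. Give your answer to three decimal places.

1.048

Proportion female at birth = 100 / (100 + 104) = 0.49020.
Each age group contributes 5 × ASFR × survival:
  15–19: 5 × 0.0313 × 0.9451 = 0.14791
  20–24: 5 × 0.0883 × 0.9304 = 0.41077
  25–29: 5 × 0.1178 × 0.9154 = 0.53917
  30–34: 5 × 0.1214 × 0.8961 = 0.54393
  35–39: 5 × 0.0802 × 0.8780 = 0.35208
  40–44: 5 × 0.0282 × 0.8594 = 0.12118
  45–49: 5 × 0.0053 × 0.8578 = 0.02273
Sum = 2.13777
NRR = 0.49020 × 2.13777 = 1.04793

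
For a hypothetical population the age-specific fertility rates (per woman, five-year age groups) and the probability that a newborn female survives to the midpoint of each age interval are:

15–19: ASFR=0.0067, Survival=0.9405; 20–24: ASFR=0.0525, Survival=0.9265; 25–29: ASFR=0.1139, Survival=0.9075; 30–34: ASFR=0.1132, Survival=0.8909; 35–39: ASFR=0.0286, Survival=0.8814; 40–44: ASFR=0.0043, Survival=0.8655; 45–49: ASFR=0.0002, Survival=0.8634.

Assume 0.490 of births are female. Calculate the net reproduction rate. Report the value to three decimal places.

0.706

Proportion female at birth = 0.490.
Per-age-group product (5 × ASFR × survival probability):
  15–19: 5 × 0.0067 × 0.9405 = 0.03151
  20–24: 5 × 0.0525 × 0.9265 = 0.24321
  25–29: 5 × 0.1139 × 0.9075 = 0.51682
  30–34: 5 × 0.1132 × 0.8909 = 0.50425
  35–39: 5 × 0.0286 × 0.8814 = 0.12604
  40–44: 5 × 0.0043 × 0.8655 = 0.01861
  45–49: 5 × 0.0002 × 0.8634 = 0.00086
Sum = 1.44130
NRR = 0.490 × 1.44130 = 0.70624
An NRR under 1 implies long-run decline under these rates.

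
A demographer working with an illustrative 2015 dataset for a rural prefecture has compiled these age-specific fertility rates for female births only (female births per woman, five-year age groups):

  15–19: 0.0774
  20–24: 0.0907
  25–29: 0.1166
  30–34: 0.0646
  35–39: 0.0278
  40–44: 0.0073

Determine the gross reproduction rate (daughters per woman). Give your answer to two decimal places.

1.92

Sum of female ASFRs = 0.0774 + 0.0907 + 0.1166 + 0.0646 + 0.0278 + 0.0073 = 0.3844
GRR = 5 × 0.3844 = 1.922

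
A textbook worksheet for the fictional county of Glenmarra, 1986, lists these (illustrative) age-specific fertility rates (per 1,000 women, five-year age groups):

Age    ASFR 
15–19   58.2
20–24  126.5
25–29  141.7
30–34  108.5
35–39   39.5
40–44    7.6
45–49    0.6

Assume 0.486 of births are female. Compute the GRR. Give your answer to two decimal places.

Proportion female at birth = 0.486.
Sum of ASFRs = 58.2 + 126.5 + 141.7 + 108.5 + 39.5 + 7.6 + 0.6 = 482.6
TFR = 5 × 482.6 / 1000 = 2.413
GRR = 0.486 × 2.413 = 1.17272

1.17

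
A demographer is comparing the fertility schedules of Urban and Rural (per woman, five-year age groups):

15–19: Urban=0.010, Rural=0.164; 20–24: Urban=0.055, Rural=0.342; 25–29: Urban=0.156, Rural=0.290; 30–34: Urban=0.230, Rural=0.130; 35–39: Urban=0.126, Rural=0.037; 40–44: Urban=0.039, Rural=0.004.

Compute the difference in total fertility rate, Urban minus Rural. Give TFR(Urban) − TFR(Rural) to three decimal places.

Urban:
  Sum of ASFRs = 0.010 + 0.055 + 0.156 + 0.230 + 0.126 + 0.039 = 0.616
  TFR = 5 × 0.616 = 3.08
Rural:
  Sum of ASFRs = 0.164 + 0.342 + 0.290 + 0.130 + 0.037 + 0.004 = 0.967
  TFR = 5 × 0.967 = 4.835
Difference = 3.08 − 4.835 = -1.755

-1.755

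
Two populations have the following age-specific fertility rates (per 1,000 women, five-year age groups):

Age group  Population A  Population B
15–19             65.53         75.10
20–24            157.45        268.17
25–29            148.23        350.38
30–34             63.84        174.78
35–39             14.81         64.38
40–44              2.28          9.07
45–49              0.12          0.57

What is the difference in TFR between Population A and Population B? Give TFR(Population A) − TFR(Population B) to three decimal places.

-2.451

Population A:
  Sum of ASFRs = 65.53 + 157.45 + 148.23 + 63.84 + 14.81 + 2.28 + 0.12 = 452.26
  TFR = 5 × 452.26 / 1000 = 2.2613
Population B:
  Sum of ASFRs = 75.10 + 268.17 + 350.38 + 174.78 + 64.38 + 9.07 + 0.57 = 942.45
  TFR = 5 × 942.45 / 1000 = 4.71225
Difference = 2.2613 − 4.71225 = -2.45095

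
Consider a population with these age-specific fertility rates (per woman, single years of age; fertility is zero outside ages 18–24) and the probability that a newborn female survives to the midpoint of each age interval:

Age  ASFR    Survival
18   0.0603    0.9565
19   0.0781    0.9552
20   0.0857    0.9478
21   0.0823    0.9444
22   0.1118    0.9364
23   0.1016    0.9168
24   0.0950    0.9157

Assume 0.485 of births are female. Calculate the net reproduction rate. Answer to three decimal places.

Proportion female at birth = 0.485.
Each age group contributes 1 × ASFR × survival:
  18: 1 × 0.0603 × 0.9565 = 0.05768
  19: 1 × 0.0781 × 0.9552 = 0.07460
  20: 1 × 0.0857 × 0.9478 = 0.08123
  21: 1 × 0.0823 × 0.9444 = 0.07772
  22: 1 × 0.1118 × 0.9364 = 0.10469
  23: 1 × 0.1016 × 0.9168 = 0.09315
  24: 1 × 0.0950 × 0.9157 = 0.08699
Sum = 0.57606
NRR = 0.485 × 0.57606 = 0.27939

0.279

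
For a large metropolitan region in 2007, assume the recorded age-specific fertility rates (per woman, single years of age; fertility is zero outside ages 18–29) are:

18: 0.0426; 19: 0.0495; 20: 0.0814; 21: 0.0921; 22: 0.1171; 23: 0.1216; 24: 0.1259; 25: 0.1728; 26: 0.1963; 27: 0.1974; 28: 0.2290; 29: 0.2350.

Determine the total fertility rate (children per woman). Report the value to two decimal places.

1.66

Sum of ASFRs = 0.0426 + 0.0495 + 0.0814 + 0.0921 + 0.1171 + 0.1216 + 0.1259 + 0.1728 + 0.1963 + 0.1974 + 0.2290 + 0.2350 = 1.6607
TFR = 1.6607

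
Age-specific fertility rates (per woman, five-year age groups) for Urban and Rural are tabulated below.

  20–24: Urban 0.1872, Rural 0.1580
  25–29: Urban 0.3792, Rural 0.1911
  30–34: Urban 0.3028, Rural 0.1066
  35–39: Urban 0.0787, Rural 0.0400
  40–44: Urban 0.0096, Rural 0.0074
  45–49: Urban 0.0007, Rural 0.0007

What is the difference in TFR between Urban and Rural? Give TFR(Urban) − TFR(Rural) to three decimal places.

2.272

Urban:
  Sum of ASFRs = 0.1872 + 0.3792 + 0.3028 + 0.0787 + 0.0096 + 0.0007 = 0.9582
  TFR = 5 × 0.9582 = 4.791
Rural:
  Sum of ASFRs = 0.1580 + 0.1911 + 0.1066 + 0.0400 + 0.0074 + 0.0007 = 0.5038
  TFR = 5 × 0.5038 = 2.519
Difference = 4.791 − 2.519 = 2.272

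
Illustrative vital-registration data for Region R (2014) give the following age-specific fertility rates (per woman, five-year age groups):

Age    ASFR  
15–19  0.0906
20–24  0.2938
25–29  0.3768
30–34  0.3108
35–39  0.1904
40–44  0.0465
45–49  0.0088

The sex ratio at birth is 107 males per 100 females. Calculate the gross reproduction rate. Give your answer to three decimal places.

Proportion female at birth = 100 / (100 + 107) = 0.48309.
Sum of ASFRs = 0.0906 + 0.2938 + 0.3768 + 0.3108 + 0.1904 + 0.0465 + 0.0088 = 1.3177
TFR = 5 × 1.3177 = 6.5885
GRR = 0.48309 × 6.5885 = 3.18284

3.183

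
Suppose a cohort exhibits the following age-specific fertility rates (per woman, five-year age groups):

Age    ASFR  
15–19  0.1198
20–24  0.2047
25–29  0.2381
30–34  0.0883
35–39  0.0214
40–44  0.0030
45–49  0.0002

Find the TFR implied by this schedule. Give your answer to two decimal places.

3.38

Sum of ASFRs = 0.1198 + 0.2047 + 0.2381 + 0.0883 + 0.0214 + 0.0030 + 0.0002 = 0.6755
TFR = 5 × 0.6755 = 3.3775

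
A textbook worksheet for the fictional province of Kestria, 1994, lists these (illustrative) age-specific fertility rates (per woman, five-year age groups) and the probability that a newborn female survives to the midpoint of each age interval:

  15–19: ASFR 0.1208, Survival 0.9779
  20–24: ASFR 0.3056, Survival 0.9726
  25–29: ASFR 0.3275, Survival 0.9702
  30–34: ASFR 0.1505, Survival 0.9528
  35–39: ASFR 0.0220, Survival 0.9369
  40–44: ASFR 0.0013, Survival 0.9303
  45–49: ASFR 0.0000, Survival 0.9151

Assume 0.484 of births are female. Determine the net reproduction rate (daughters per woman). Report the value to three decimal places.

2.174

Proportion female at birth = 0.484.
Survival-weighted fertility by age (5·fₓ·Sₓ):
  15–19: 5 × 0.1208 × 0.9779 = 0.59065
  20–24: 5 × 0.3056 × 0.9726 = 1.48613
  25–29: 5 × 0.3275 × 0.9702 = 1.58870
  30–34: 5 × 0.1505 × 0.9528 = 0.71698
  35–39: 5 × 0.0220 × 0.9369 = 0.10306
  40–44: 5 × 0.0013 × 0.9303 = 0.00605
  45–49: 5 × 0.0000 × 0.9151 = 0.00000
Sum = 4.49157
NRR = 0.484 × 4.49157 = 2.17392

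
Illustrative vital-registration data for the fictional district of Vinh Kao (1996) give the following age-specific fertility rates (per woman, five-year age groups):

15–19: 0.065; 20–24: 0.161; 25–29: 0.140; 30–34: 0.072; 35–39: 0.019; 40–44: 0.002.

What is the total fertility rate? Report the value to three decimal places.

Sum of ASFRs = 0.065 + 0.161 + 0.140 + 0.072 + 0.019 + 0.002 = 0.459
TFR = 5 × 0.459 = 2.295

2.295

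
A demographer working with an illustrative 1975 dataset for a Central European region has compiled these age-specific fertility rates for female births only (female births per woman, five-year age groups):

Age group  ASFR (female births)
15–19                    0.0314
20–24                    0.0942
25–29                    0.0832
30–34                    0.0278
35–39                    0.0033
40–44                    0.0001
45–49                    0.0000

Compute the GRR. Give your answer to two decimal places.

1.20

Sum of female ASFRs = 0.0314 + 0.0942 + 0.0832 + 0.0278 + 0.0033 + 0.0001 + 0.0000 = 0.2400
GRR = 5 × 0.2400 = 1.2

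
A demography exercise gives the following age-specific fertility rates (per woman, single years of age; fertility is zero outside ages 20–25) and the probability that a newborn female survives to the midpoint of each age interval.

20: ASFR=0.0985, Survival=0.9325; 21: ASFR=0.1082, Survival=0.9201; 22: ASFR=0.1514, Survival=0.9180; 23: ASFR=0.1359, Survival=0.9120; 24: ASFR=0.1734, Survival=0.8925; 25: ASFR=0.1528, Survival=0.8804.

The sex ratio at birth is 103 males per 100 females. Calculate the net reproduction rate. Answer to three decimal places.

Proportion female at birth = 100 / (100 + 103) = 0.49261.
Weighting each age-specific rate by interval width and survival:
  20: 1 × 0.0985 × 0.9325 = 0.09185
  21: 1 × 0.1082 × 0.9201 = 0.09955
  22: 1 × 0.1514 × 0.9180 = 0.13899
  23: 1 × 0.1359 × 0.9120 = 0.12394
  24: 1 × 0.1734 × 0.8925 = 0.15476
  25: 1 × 0.1528 × 0.8804 = 0.13453
Sum = 0.74362
NRR = 0.49261 × 0.74362 = 0.36631
An NRR under 1 implies long-run decline under these rates.

0.366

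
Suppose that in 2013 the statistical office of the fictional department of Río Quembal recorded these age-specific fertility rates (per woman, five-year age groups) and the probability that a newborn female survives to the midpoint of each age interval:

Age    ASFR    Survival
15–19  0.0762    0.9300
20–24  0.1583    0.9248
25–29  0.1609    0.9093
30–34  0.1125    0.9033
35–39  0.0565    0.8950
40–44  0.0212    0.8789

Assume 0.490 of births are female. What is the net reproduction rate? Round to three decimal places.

1.309

Proportion female at birth = 0.490.
Survival-weighted fertility by age (5·fₓ·Sₓ):
  15–19: 5 × 0.0762 × 0.9300 = 0.35433
  20–24: 5 × 0.1583 × 0.9248 = 0.73198
  25–29: 5 × 0.1609 × 0.9093 = 0.73153
  30–34: 5 × 0.1125 × 0.9033 = 0.50811
  35–39: 5 × 0.0565 × 0.8950 = 0.25284
  40–44: 5 × 0.0212 × 0.8789 = 0.09316
Sum = 2.67195
NRR = 0.490 × 2.67195 = 1.30926
With NRR above 1 the population is above replacement fertility.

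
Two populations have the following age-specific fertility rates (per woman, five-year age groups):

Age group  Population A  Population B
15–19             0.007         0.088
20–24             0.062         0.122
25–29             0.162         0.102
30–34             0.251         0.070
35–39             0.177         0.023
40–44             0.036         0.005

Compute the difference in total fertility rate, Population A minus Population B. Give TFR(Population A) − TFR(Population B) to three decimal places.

Population A:
  Sum of ASFRs = 0.007 + 0.062 + 0.162 + 0.251 + 0.177 + 0.036 = 0.695
  TFR = 5 × 0.695 = 3.475
Population B:
  Sum of ASFRs = 0.088 + 0.122 + 0.102 + 0.070 + 0.023 + 0.005 = 0.410
  TFR = 5 × 0.410 = 2.05
Difference = 3.475 − 2.05 = 1.425

1.425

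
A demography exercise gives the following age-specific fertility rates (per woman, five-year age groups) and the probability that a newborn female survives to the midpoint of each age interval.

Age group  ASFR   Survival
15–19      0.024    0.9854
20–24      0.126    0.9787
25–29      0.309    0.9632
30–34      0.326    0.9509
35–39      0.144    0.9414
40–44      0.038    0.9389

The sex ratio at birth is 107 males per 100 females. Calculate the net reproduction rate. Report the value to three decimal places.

Proportion female at birth = 100 / (100 + 107) = 0.48309.
Each age group contributes 5 × ASFR × survival:
  15–19: 5 × 0.024 × 0.9854 = 0.11825
  20–24: 5 × 0.126 × 0.9787 = 0.61658
  25–29: 5 × 0.309 × 0.9632 = 1.48814
  30–34: 5 × 0.326 × 0.9509 = 1.54997
  35–39: 5 × 0.144 × 0.9414 = 0.67781
  40–44: 5 × 0.038 × 0.9389 = 0.17839
Sum = 4.62914
NRR = 0.48309 × 4.62914 = 2.23629
NRR > 1, so each generation more than replaces itself.

2.236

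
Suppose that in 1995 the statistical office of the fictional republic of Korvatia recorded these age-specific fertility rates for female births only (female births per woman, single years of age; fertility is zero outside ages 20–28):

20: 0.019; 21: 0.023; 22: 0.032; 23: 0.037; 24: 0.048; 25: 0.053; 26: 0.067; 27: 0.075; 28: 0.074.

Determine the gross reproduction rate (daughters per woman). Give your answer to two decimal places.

Sum of female ASFRs = 0.019 + 0.023 + 0.032 + 0.037 + 0.048 + 0.053 + 0.067 + 0.075 + 0.074 = 0.428
GRR = 0.428

0.43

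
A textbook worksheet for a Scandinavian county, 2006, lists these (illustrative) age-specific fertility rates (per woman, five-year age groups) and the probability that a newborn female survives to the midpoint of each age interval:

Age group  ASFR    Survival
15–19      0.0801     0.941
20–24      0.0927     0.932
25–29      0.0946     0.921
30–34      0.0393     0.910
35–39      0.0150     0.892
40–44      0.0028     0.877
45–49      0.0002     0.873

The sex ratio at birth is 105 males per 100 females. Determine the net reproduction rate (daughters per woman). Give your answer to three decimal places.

Proportion female at birth = 100 / (100 + 105) = 0.48780.
Survival-weighted fertility by age (5·fₓ·Sₓ):
  15–19: 5 × 0.0801 × 0.941 = 0.37687
  20–24: 5 × 0.0927 × 0.932 = 0.43198
  25–29: 5 × 0.0946 × 0.921 = 0.43563
  30–34: 5 × 0.0393 × 0.910 = 0.17882
  35–39: 5 × 0.0150 × 0.892 = 0.06690
  40–44: 5 × 0.0028 × 0.877 = 0.01228
  45–49: 5 × 0.0002 × 0.873 = 0.00087
Sum = 1.50335
NRR = 0.48780 × 1.50335 = 0.73333

0.733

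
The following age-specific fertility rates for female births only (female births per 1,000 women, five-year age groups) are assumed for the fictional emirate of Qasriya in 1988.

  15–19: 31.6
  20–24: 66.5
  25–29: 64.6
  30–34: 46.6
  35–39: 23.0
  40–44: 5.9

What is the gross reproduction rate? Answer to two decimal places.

Sum of female ASFRs = 31.6 + 66.5 + 64.6 + 46.6 + 23.0 + 5.9 = 238.2
GRR = 5 × 238.2 / 1000 = 1.191

1.19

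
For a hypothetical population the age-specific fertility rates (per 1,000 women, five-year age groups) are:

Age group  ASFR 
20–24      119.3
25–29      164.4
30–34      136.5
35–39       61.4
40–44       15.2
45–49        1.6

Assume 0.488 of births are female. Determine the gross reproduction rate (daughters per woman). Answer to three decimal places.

1.216

Proportion female at birth = 0.488.
Sum of ASFRs = 119.3 + 164.4 + 136.5 + 61.4 + 15.2 + 1.6 = 498.4
TFR = 5 × 498.4 / 1000 = 2.492
GRR = 0.488 × 2.492 = 1.21610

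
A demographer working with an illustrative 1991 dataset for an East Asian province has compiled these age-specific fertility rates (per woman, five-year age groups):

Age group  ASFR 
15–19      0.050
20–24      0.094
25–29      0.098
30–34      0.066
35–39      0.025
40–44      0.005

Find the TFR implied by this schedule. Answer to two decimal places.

Sum of ASFRs = 0.050 + 0.094 + 0.098 + 0.066 + 0.025 + 0.005 = 0.338
TFR = 5 × 0.338 = 1.69

1.69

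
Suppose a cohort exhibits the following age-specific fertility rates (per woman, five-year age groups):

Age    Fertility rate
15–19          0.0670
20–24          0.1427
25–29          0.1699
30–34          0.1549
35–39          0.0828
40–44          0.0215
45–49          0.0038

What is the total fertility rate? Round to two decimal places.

Sum of ASFRs = 0.0670 + 0.1427 + 0.1699 + 0.1549 + 0.0828 + 0.0215 + 0.0038 = 0.6426
TFR = 5 × 0.6426 = 3.213

3.21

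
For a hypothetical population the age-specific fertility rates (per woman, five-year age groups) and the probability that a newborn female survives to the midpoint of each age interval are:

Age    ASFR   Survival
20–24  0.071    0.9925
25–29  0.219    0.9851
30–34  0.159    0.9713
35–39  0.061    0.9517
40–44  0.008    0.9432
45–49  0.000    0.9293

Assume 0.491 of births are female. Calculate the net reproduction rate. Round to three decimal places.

Proportion female at birth = 0.491.
Per-age-group product (5 × ASFR × survival probability):
  20–24: 5 × 0.071 × 0.9925 = 0.35234
  25–29: 5 × 0.219 × 0.9851 = 1.07868
  30–34: 5 × 0.159 × 0.9713 = 0.77218
  35–39: 5 × 0.061 × 0.9517 = 0.29027
  40–44: 5 × 0.008 × 0.9432 = 0.03773
  45–49: 5 × 0.000 × 0.9293 = 0.00000
Sum = 2.53120
NRR = 0.491 × 2.53120 = 1.24282
NRR > 1, so each generation more than replaces itself.

1.243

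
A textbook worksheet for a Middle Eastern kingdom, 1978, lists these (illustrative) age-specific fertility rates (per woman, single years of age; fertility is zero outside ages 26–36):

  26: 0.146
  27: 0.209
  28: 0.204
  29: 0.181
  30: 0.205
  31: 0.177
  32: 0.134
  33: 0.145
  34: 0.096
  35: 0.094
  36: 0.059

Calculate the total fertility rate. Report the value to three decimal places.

1.650

Sum of ASFRs = 0.146 + 0.209 + 0.204 + 0.181 + 0.205 + 0.177 + 0.134 + 0.145 + 0.096 + 0.094 + 0.059 = 1.650
TFR = 1.65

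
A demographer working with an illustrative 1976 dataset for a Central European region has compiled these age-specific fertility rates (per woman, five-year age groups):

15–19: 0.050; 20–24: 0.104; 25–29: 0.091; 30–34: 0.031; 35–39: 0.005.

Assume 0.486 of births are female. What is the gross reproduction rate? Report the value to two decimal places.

0.68

Proportion female at birth = 0.486.
Sum of ASFRs = 0.050 + 0.104 + 0.091 + 0.031 + 0.005 = 0.281
TFR = 5 × 0.281 = 1.405
GRR = 0.486 × 1.405 = 0.68283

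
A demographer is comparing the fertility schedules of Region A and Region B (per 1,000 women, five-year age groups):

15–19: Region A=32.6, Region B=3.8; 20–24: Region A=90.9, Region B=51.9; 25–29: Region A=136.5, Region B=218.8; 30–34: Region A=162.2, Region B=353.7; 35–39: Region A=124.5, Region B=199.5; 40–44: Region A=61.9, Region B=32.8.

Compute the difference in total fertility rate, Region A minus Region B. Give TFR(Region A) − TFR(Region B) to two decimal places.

Region A:
  Sum of ASFRs = 32.6 + 90.9 + 136.5 + 162.2 + 124.5 + 61.9 = 608.6
  TFR = 5 × 608.6 / 1000 = 3.043
Region B:
  Sum of ASFRs = 3.8 + 51.9 + 218.8 + 353.7 + 199.5 + 32.8 = 860.5
  TFR = 5 × 860.5 / 1000 = 4.3025
Difference = 3.043 − 4.3025 = -1.2595

-1.26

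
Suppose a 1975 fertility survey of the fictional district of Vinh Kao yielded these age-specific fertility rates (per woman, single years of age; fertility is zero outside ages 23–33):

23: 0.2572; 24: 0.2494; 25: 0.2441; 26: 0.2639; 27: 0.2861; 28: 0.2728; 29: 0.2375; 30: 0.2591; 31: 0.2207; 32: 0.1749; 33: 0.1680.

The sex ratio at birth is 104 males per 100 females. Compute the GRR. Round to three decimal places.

1.291

Proportion female at birth = 100 / (100 + 104) = 0.49020.
Sum of ASFRs = 0.2572 + 0.2494 + 0.2441 + 0.2639 + 0.2861 + 0.2728 + 0.2375 + 0.2591 + 0.2207 + 0.1749 + 0.1680 = 2.6337
TFR = 2.6337
GRR = 0.49020 × 2.6337 = 1.29104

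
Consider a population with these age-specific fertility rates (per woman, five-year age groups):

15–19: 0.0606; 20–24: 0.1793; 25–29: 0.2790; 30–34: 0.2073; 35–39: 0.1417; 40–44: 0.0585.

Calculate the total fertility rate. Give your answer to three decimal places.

Sum of ASFRs = 0.0606 + 0.1793 + 0.2790 + 0.2073 + 0.1417 + 0.0585 = 0.9264
TFR = 5 × 0.9264 = 4.632

4.632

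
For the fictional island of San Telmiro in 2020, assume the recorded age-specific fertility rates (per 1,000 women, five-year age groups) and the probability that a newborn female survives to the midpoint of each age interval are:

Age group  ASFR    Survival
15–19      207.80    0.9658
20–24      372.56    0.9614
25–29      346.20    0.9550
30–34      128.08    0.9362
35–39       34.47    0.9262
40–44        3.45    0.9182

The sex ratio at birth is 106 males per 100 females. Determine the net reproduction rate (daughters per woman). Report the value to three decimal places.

2.535

Proportion female at birth = 100 / (100 + 106) = 0.48544.
Per-age-group product (5 × ASFR × survival probability):
  15–19: 5 × 207.80/1000 × 0.9658 = 1.00347
  20–24: 5 × 372.56/1000 × 0.9614 = 1.79090
  25–29: 5 × 346.20/1000 × 0.9550 = 1.65311
  30–34: 5 × 128.08/1000 × 0.9362 = 0.59954
  35–39: 5 × 34.47/1000 × 0.9262 = 0.15963
  40–44: 5 × 3.45/1000 × 0.9182 = 0.01584
Sum = 5.22249
NRR = 0.48544 × 5.22249 = 2.53521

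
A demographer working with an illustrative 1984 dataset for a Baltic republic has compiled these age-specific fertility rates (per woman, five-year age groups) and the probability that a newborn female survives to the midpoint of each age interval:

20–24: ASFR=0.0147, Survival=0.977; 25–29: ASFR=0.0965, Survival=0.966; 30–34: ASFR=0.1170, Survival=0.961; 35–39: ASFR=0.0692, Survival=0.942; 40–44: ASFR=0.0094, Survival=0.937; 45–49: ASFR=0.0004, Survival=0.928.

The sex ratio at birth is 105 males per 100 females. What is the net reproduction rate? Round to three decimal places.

Proportion female at birth = 100 / (100 + 105) = 0.48780.
Per-age-group product (5 × ASFR × survival probability):
  20–24: 5 × 0.0147 × 0.977 = 0.07181
  25–29: 5 × 0.0965 × 0.966 = 0.46610
  30–34: 5 × 0.1170 × 0.961 = 0.56219
  35–39: 5 × 0.0692 × 0.942 = 0.32593
  40–44: 5 × 0.0094 × 0.937 = 0.04404
  45–49: 5 × 0.0004 × 0.928 = 0.00186
Sum = 1.47193
NRR = 0.48780 × 1.47193 = 0.71801

0.718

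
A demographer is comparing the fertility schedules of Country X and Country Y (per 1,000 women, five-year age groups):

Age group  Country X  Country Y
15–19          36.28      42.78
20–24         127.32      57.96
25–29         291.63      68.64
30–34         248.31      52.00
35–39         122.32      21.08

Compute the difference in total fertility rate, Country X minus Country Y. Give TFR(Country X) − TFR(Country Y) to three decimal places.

2.917

Country X:
  Sum of ASFRs = 36.28 + 127.32 + 291.63 + 248.31 + 122.32 = 825.86
  TFR = 5 × 825.86 / 1000 = 4.1293
Country Y:
  Sum of ASFRs = 42.78 + 57.96 + 68.64 + 52.00 + 21.08 = 242.46
  TFR = 5 × 242.46 / 1000 = 1.2123
Difference = 4.1293 − 1.2123 = 2.917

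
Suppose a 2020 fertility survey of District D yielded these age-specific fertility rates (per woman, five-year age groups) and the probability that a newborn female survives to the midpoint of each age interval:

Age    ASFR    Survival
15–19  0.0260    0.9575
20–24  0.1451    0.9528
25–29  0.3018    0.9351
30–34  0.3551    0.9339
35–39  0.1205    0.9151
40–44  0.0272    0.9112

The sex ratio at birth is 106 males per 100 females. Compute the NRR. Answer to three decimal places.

2.214

Proportion female at birth = 100 / (100 + 106) = 0.48544.
Each age group contributes 5 × ASFR × survival:
  15–19: 5 × 0.0260 × 0.9575 = 0.12448
  20–24: 5 × 0.1451 × 0.9528 = 0.69126
  25–29: 5 × 0.3018 × 0.9351 = 1.41107
  30–34: 5 × 0.3551 × 0.9339 = 1.65814
  35–39: 5 × 0.1205 × 0.9151 = 0.55135
  40–44: 5 × 0.0272 × 0.9112 = 0.12392
Sum = 4.56022
NRR = 0.48544 × 4.56022 = 2.21371
With NRR above 1 the population is above replacement fertility.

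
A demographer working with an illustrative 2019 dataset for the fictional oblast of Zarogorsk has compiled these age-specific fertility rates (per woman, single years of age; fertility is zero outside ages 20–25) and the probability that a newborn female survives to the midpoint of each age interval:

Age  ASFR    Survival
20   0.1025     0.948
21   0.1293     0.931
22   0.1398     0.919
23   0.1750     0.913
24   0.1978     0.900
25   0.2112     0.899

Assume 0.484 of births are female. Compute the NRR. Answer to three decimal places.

Proportion female at birth = 0.484.
Per-age-group product (1 × ASFR × survival probability):
  20: 1 × 0.1025 × 0.948 = 0.09717
  21: 1 × 0.1293 × 0.931 = 0.12038
  22: 1 × 0.1398 × 0.919 = 0.12848
  23: 1 × 0.1750 × 0.913 = 0.15978
  24: 1 × 0.1978 × 0.900 = 0.17802
  25: 1 × 0.2112 × 0.899 = 0.18987
Sum = 0.87370
NRR = 0.484 × 0.87370 = 0.42287

0.423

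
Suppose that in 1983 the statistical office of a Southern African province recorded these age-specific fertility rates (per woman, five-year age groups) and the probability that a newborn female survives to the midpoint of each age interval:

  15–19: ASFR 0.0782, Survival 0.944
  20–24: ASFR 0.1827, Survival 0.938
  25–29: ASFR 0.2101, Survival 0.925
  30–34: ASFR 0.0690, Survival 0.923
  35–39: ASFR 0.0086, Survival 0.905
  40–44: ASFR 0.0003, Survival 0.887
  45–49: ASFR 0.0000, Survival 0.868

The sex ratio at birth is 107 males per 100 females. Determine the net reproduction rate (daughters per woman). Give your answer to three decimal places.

Proportion female at birth = 100 / (100 + 107) = 0.48309.
Per-age-group product (5 × ASFR × survival probability):
  15–19: 5 × 0.0782 × 0.944 = 0.36910
  20–24: 5 × 0.1827 × 0.938 = 0.85686
  25–29: 5 × 0.2101 × 0.925 = 0.97171
  30–34: 5 × 0.0690 × 0.923 = 0.31844
  35–39: 5 × 0.0086 × 0.905 = 0.03892
  40–44: 5 × 0.0003 × 0.887 = 0.00133
  45–49: 5 × 0.0000 × 0.868 = 0.00000
Sum = 2.55636
NRR = 0.48309 × 2.55636 = 1.23495

1.235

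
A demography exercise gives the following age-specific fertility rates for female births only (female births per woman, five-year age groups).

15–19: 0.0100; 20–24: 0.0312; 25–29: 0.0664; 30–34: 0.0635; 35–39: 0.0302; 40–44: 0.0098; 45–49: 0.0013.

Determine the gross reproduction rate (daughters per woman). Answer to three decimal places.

1.062

Sum of female ASFRs = 0.0100 + 0.0312 + 0.0664 + 0.0635 + 0.0302 + 0.0098 + 0.0013 = 0.2124
GRR = 5 × 0.2124 = 1.062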